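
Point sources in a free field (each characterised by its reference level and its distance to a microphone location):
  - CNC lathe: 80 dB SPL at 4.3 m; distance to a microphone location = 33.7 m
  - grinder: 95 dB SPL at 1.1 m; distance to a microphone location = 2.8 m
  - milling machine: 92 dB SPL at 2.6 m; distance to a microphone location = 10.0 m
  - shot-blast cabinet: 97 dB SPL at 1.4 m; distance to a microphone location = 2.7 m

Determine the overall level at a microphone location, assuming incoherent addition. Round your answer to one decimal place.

92.9 dB SPL

First find each source's level at the receiver (point-source: −20·log₁₀(r/r_ref)), then combine on an intensity basis.
CNC lathe: 80 − 20·log₁₀(33.7/4.3) = 80 − 17.88 = 62.12 dB SPL.
grinder: 95 − 20·log₁₀(2.8/1.1) = 95 − 8.12 = 86.88 dB SPL.
milling machine: 92 − 20·log₁₀(10.0/2.6) = 92 − 11.70 = 80.30 dB SPL.
shot-blast cabinet: 97 − 20·log₁₀(2.7/1.4) = 97 − 5.70 = 91.30 dB SPL.
Σ 10^(L/10) = 1.944e+09 → L_total = 10·log₁₀(1.944e+09) = 92.89 dB SPL.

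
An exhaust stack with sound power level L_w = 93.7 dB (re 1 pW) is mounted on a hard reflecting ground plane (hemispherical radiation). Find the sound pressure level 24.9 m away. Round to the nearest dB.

58 dB

Free-field hemispherical radiation: L_p = L_w − 10·log₁₀(2π·r²), r = 24.9 m.
2π·r² = 3896 m², 10·log₁₀ of that is 35.906 dB.
L_p = 93.7 − 35.906 = 57.79 dB.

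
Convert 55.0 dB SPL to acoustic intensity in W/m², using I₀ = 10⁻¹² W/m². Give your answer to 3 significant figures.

3.16e-07 W/m²

L = 10·log₁₀(I/I₀) ⇒ I = I₀·10^(L/10) = 10⁻¹² × 10^5.50.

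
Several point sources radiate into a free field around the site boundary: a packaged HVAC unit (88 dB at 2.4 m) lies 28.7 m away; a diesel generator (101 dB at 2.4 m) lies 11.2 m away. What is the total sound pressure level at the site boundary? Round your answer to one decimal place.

87.7 dB

Propagate each source to the receiver with L = L_ref − 20·log₁₀(r/r_ref), then add intensities.
packaged HVAC unit: 88 − 20·log₁₀(28.7/2.4) = 88 − 21.55 = 66.45 dB.
diesel generator: 101 − 20·log₁₀(11.2/2.4) = 101 − 13.38 = 87.62 dB.
Σ 10^(L/10) = 5.825e+08 → L_total = 10·log₁₀(5.825e+08) = 87.65 dB.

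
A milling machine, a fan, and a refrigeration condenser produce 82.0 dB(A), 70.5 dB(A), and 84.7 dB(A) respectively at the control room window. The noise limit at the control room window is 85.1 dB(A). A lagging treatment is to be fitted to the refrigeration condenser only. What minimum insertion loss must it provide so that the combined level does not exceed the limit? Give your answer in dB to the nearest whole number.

3 dB

Fixed contribution from the other sources: Σ 10^(L/10) = 10^(82.0/10) + 10^(70.5/10) = 1.697e+08 (82.30 dB(A)).
To meet 85.1 dB(A) overall, the treated refrigeration condenser may contribute at most 10^(85.1/10) − 1.697e+08 = 1.539e+08, i.e. 81.87 dB(A).
Required insertion loss = 84.7 − 81.87 = 2.83 dB.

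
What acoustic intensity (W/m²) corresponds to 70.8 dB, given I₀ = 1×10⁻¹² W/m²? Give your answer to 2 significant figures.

I/I₀ = 10^(70.8/10) = 1.202e+07, so I = 1.202e+07 × 10⁻¹² W/m².

1.2e-05 W/m²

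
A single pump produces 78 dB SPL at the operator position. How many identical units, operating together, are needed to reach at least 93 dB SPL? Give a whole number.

The shortfall is 93 − 78 = 15.0 dB, and N units add 10·log₁₀ N, so need 10·log₁₀ N ≥ 15.0.
N ≥ 10^(15.0/10) = 31.623, so N = 32.

32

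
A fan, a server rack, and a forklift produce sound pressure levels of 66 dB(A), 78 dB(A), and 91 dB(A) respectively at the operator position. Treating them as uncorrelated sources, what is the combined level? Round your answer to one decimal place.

Incoherent sources combine by intensity addition: L_total = 10·log₁₀(Σ 10^(L_i/10)).
Σ 10^(L/10) = 10^(66/10) + 10^(78/10) + 10^(91/10) = 1.326e+09.
L_total = 10·log₁₀(1.326e+09) = 91.23 dB(A).

91.2 dB(A)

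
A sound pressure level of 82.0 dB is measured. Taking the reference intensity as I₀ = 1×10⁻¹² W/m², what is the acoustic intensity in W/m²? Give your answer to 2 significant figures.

0.00016 W/m²

I = I₀·10^(L/10) = 10⁻¹² × 10^(82.0/10) = 10^(-3.800).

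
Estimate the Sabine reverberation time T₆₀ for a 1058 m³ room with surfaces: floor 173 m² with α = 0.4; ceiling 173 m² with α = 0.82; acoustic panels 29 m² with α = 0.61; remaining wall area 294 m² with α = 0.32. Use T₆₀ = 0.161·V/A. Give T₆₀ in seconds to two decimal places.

A = Σ Sᵢαᵢ = 173·0.4 + 173·0.82 + 29·0.61 + 294·0.32 = 322.83 m².
T₆₀ = 0.161 × 1058 / 322.83 = 0.528 s.

0.53 s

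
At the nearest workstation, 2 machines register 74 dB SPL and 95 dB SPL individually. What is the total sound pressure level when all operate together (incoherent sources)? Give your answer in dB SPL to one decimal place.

Incoherent sources combine by intensity addition: L_total = 10·log₁₀(Σ 10^(L_i/10)).
Σ 10^(L/10) = 10^(74/10) + 10^(95/10) = 3.187e+09.
L_total = 10·log₁₀(3.187e+09) = 95.03 dB SPL.

95.0 dB SPL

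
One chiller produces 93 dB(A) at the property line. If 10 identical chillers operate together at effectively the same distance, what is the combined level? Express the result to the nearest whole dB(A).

103 dB(A)

N identical incoherent sources raise the level by 10·log₁₀ N.
L_total = 93 + 10·log₁₀(10) = 93 + 10.000 = 103.00 dB(A).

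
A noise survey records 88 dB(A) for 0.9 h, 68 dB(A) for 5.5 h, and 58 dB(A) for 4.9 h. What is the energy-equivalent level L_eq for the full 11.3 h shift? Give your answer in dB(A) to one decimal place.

77.3 dB(A)

Weight each interval's intensity by its duration and average over T = 11.3 h:
Σ tᵢ·10^(Lᵢ/10) = 0.9·10^(88/10) + 5.5·10^(68/10) + 4.9·10^(58/10) = 6.057e+08.
L_eq = 10·log₁₀(6.057e+08/11.3) = 77.29 dB(A).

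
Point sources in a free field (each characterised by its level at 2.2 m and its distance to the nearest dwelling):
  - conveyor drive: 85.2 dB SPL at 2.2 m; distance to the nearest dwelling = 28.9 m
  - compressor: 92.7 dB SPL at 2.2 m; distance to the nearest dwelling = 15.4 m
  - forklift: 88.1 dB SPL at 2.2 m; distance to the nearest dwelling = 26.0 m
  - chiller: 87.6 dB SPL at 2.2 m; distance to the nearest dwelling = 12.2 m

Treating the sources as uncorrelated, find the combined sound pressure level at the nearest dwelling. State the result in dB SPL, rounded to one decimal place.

78.0 dB SPL

First find each source's level at the receiver (point-source: −20·log₁₀(r/r_ref)), then combine on an intensity basis.
conveyor drive: 85.2 − 20·log₁₀(28.9/2.2) = 85.2 − 22.37 = 62.83 dB SPL.
compressor: 92.7 − 20·log₁₀(15.4/2.2) = 92.7 − 16.90 = 75.80 dB SPL.
forklift: 88.1 − 20·log₁₀(26.0/2.2) = 88.1 − 21.45 = 66.65 dB SPL.
chiller: 87.6 − 20·log₁₀(12.2/2.2) = 87.6 − 14.88 = 72.72 dB SPL.
Σ 10^(L/10) = 6.326e+07 → L_total = 10·log₁₀(6.326e+07) = 78.01 dB SPL.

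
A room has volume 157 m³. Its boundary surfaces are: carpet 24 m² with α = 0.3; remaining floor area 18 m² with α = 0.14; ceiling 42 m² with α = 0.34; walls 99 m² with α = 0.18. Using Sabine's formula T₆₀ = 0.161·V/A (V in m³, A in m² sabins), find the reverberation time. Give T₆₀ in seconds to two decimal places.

A = Σ Sᵢαᵢ = 24·0.3 + 18·0.14 + 42·0.34 + 99·0.18 = 41.82 m².
T₆₀ = 0.161 × 157 / 41.82 = 0.604 s.

0.60 s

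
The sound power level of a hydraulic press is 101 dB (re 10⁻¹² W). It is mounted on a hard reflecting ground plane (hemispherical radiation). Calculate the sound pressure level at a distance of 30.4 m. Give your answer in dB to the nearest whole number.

Free-field hemispherical radiation: L_p = L_w − 10·log₁₀(2π·r²), r = 30.4 m.
2π·r² = 5807 m², 10·log₁₀ of that is 37.639 dB.
L_p = 101 − 37.639 = 63.36 dB.

63 dB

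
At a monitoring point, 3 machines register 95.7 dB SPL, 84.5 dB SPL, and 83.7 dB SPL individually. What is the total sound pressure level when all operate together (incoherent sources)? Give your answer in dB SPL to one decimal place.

96.3 dB SPL

Incoherent sources combine by intensity addition: L_total = 10·log₁₀(Σ 10^(L_i/10)).
Σ 10^(L/10) = 10^(95.7/10) + 10^(84.5/10) + 10^(83.7/10) = 4.232e+09.
L_total = 10·log₁₀(4.232e+09) = 96.27 dB SPL.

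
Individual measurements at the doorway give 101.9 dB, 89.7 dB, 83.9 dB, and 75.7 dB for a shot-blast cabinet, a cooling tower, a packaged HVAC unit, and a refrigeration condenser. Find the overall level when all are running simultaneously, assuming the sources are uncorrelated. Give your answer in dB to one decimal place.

102.2 dB

For uncorrelated sources the intensities add, so convert each level to linear form, sum, and take 10·log₁₀ of the total.
Σ 10^(L/10) = 10^(101.9/10) + 10^(89.7/10) + 10^(83.9/10) + 10^(75.7/10) = 1.670e+10.
L_total = 10·log₁₀(1.670e+10) = 102.23 dB.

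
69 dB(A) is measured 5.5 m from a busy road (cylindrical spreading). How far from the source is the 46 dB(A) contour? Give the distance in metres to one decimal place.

1097.4 m

For a line source L₁ − L₂ = 10·log₁₀(r₂/r₁), so r₂ = r₁·10^((L₁−L₂)/10).
r₂ = 5.5·10^((69−46)/10) = 5.5·10^(23.0/10) = 1097.39 m.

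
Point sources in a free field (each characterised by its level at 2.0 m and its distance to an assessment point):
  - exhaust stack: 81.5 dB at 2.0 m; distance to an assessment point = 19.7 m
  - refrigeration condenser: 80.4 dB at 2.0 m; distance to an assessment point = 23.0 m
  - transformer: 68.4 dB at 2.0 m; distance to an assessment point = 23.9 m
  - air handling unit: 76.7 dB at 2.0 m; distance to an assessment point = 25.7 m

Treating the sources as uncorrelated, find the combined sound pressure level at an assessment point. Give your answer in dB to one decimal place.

64.2 dB

First find each source's level at the receiver (point-source: −20·log₁₀(r/r_ref)), then combine on an intensity basis.
exhaust stack: 81.5 − 20·log₁₀(19.7/2.0) = 81.5 − 19.87 = 61.63 dB.
refrigeration condenser: 80.4 − 20·log₁₀(23.0/2.0) = 80.4 − 21.21 = 59.19 dB.
transformer: 68.4 − 20·log₁₀(23.9/2.0) = 68.4 − 21.55 = 46.85 dB.
air handling unit: 76.7 − 20·log₁₀(25.7/2.0) = 76.7 − 22.18 = 54.52 dB.
Σ 10^(L/10) = 2.617e+06 → L_total = 10·log₁₀(2.617e+06) = 64.18 dB.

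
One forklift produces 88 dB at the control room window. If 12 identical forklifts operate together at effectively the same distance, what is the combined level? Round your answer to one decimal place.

With 12 equal, uncorrelated contributions the intensity is 12× that of one unit, giving a rise of 10·log₁₀ 12.
L_total = 88 + 10·log₁₀(12) = 88 + 10.792 = 98.79 dB.

98.8 dB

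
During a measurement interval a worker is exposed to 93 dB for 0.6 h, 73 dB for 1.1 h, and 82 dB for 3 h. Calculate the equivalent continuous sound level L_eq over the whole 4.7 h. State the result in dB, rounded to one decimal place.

85.6 dB

The energy average is taken in the linear domain: L_eq = 10·log₁₀[(Σ tᵢ·10^(Lᵢ/10))/T], T = 4.7 h.
Σ tᵢ·10^(Lᵢ/10) = 0.6·10^(93/10) + 1.1·10^(73/10) + 3·10^(82/10) = 1.695e+09.
L_eq = 10·log₁₀(1.695e+09/4.7) = 85.57 dB.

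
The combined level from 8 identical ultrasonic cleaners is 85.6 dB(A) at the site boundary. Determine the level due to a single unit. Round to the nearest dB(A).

Dividing the total intensity by 8 lowers the level by 10·log₁₀ 8 = 9.031 dB: L₁ = 85.6 − 9.031.

77 dB(A)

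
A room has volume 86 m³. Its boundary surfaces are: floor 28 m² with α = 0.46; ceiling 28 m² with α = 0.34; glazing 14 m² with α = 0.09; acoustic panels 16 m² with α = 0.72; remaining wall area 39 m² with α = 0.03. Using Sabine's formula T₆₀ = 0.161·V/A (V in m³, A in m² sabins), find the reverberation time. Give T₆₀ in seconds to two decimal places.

0.38 s

Summing Sᵢαᵢ: 28·0.46 + 28·0.34 + 14·0.09 + 16·0.72 + 39·0.03 = 36.35 m².
T₆₀ = 0.161·V/A = 0.161·86/36.35 = 0.381 s.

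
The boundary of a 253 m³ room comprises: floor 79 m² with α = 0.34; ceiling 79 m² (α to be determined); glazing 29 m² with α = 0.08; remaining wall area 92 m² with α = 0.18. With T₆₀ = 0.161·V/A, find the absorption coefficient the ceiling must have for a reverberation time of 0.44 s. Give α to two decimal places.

A = 0.161·V/T₆₀ = 0.161·253/0.44 = 92.58 m² sabins.
Absorption from the other surfaces = 79·0.34 + 29·0.08 + 92·0.18 = 45.74 m², so the ceiling must supply 46.84 m² over 79 m².
α = 46.84/79 = 0.593.

0.59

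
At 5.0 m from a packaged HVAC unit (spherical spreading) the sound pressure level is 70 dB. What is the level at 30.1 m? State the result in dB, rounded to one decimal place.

54.4 dB

For a point source, L₂ = L₁ − 20·log₁₀(r₂/r₁).
L₂ = 70 − 20·log₁₀(30.1/5.0) = 70 − 15.592 = 54.41 dB.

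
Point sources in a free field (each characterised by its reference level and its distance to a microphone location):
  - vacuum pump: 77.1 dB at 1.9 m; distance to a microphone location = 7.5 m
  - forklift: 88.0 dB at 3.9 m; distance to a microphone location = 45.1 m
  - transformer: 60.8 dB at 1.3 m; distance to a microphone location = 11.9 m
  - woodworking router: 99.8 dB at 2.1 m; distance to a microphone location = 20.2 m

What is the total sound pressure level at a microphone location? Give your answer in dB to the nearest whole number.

80 dB

First find each source's level at the receiver (point-source: −20·log₁₀(r/r_ref)), then combine on an intensity basis.
vacuum pump: 77.1 − 20·log₁₀(7.5/1.9) = 77.1 − 11.93 = 65.17 dB.
forklift: 88.0 − 20·log₁₀(45.1/3.9) = 88.0 − 21.26 = 66.74 dB.
transformer: 60.8 − 20·log₁₀(11.9/1.3) = 60.8 − 19.23 = 41.57 dB.
woodworking router: 99.8 − 20·log₁₀(20.2/2.1) = 99.8 − 19.66 = 80.14 dB.
Σ 10^(L/10) = 1.112e+08 → L_total = 10·log₁₀(1.112e+08) = 80.46 dB.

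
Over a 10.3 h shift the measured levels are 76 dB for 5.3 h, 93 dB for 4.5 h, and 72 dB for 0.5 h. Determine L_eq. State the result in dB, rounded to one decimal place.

89.5 dB

L_eq = 10·log₁₀[(1/T)·Σ tᵢ·10^(Lᵢ/10)] with T = 10.3 h.
Σ tᵢ·10^(Lᵢ/10) = 5.3·10^(76/10) + 4.5·10^(93/10) + 0.5·10^(72/10) = 9.198e+09.
L_eq = 10·log₁₀(9.198e+09/10.3) = 89.51 dB.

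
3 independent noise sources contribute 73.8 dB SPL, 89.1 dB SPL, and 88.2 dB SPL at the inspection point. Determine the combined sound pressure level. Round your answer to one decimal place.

91.8 dB SPL

Incoherent sources combine by intensity addition: L_total = 10·log₁₀(Σ 10^(L_i/10)).
Σ 10^(L/10) = 10^(73.8/10) + 10^(89.1/10) + 10^(88.2/10) = 1.498e+09.
L_total = 10·log₁₀(1.498e+09) = 91.75 dB SPL.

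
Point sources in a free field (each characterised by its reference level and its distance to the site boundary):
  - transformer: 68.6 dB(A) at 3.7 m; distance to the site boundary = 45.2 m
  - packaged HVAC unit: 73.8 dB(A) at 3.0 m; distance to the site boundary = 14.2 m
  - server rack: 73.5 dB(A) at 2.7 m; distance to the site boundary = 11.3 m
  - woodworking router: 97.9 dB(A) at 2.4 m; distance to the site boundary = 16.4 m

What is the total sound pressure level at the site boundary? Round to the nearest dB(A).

81 dB(A)

First find each source's level at the receiver (point-source: −20·log₁₀(r/r_ref)), then combine on an intensity basis.
transformer: 68.6 − 20·log₁₀(45.2/3.7) = 68.6 − 21.74 = 46.86 dB(A).
packaged HVAC unit: 73.8 − 20·log₁₀(14.2/3.0) = 73.8 − 13.50 = 60.30 dB(A).
server rack: 73.5 − 20·log₁₀(11.3/2.7) = 73.5 − 12.43 = 61.07 dB(A).
woodworking router: 97.9 − 20·log₁₀(16.4/2.4) = 97.9 − 16.69 = 81.21 dB(A).
Σ 10^(L/10) = 1.344e+08 → L_total = 10·log₁₀(1.344e+08) = 81.29 dB(A).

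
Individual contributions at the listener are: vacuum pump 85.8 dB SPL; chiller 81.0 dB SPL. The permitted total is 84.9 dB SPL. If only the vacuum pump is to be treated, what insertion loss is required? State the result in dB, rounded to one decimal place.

The untreated sources together contribute 10^(81.0/10) = 1.259e+08, i.e. 81.00 dB SPL.
To meet 84.9 dB SPL overall, the treated vacuum pump may contribute at most 10^(84.9/10) − 1.259e+08 = 1.831e+08, i.e. 82.63 dB SPL.
Required insertion loss = 85.8 − 82.63 = 3.17 dB.

3.2 dB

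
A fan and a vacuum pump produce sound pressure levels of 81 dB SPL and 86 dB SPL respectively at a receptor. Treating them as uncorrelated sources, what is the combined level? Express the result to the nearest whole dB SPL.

87 dB SPL

Incoherent sources combine by intensity addition: L_total = 10·log₁₀(Σ 10^(L_i/10)).
Σ 10^(L/10) = 10^(81/10) + 10^(86/10) = 5.240e+08.
L_total = 10·log₁₀(5.240e+08) = 87.19 dB SPL.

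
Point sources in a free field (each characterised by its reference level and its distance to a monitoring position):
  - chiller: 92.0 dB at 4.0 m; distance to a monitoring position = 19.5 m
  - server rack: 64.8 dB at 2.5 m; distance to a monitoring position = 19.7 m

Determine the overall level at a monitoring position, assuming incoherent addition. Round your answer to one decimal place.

First find each source's level at the receiver (point-source: −20·log₁₀(r/r_ref)), then combine on an intensity basis.
chiller: 92.0 − 20·log₁₀(19.5/4.0) = 92.0 − 13.76 = 78.24 dB.
server rack: 64.8 − 20·log₁₀(19.7/2.5) = 64.8 − 17.93 = 46.87 dB.
Σ 10^(L/10) = 6.674e+07 → L_total = 10·log₁₀(6.674e+07) = 78.24 dB.

78.2 dB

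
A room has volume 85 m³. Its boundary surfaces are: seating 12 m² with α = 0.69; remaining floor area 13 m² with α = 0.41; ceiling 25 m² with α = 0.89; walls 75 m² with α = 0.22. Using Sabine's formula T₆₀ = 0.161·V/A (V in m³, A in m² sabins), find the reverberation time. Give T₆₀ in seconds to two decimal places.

Summing Sᵢαᵢ: 12·0.69 + 13·0.41 + 25·0.89 + 75·0.22 = 52.36 m².
T₆₀ = 0.161 × 85 / 52.36 = 0.261 s.

0.26 s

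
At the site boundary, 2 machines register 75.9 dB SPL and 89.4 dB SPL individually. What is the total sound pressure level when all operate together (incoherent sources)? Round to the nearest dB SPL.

90 dB SPL

For uncorrelated sources the intensities add, so convert each level to linear form, sum, and take 10·log₁₀ of the total.
Σ 10^(L/10) = 10^(75.9/10) + 10^(89.4/10) = 9.099e+08.
L_total = 10·log₁₀(9.099e+08) = 89.59 dB SPL.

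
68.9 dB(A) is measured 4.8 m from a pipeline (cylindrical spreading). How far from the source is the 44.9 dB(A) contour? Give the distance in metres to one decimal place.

1205.7 m

For a line source L₁ − L₂ = 10·log₁₀(r₂/r₁), so r₂ = r₁·10^((L₁−L₂)/10).
r₂ = 4.8·10^((68.9−44.9)/10) = 4.8·10^(24.0/10) = 1205.71 m.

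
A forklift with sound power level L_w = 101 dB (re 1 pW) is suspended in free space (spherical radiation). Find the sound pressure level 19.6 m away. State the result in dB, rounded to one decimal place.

64.2 dB

Free-field spherical radiation: L_p = L_w − 10·log₁₀(4π·r²), r = 19.6 m.
4π·r² = 4827 m², 10·log₁₀ of that is 36.837 dB.
L_p = 101 − 36.837 = 64.16 dB.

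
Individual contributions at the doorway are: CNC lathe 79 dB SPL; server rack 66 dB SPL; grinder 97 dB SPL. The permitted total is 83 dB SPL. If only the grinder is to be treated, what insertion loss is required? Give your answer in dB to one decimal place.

The untreated sources together contribute 10^(79/10) + 10^(66/10) = 8.341e+07, i.e. 79.21 dB SPL.
To meet 83 dB SPL overall, the treated grinder may contribute at most 10^(83/10) − 8.341e+07 = 1.161e+08, i.e. 80.65 dB SPL.
So the grinder must be reduced from 97 to 80.65 dB SPL: IL = 16.35 dB.

16.4 dB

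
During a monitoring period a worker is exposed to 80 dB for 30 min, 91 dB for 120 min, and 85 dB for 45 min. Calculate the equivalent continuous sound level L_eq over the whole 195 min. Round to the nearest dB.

The energy average is taken in the linear domain: L_eq = 10·log₁₀[(Σ tᵢ·10^(Lᵢ/10))/T], T = 195 min.
Σ tᵢ·10^(Lᵢ/10) = 30·10^(80/10) + 120·10^(91/10) + 45·10^(85/10) = 1.683e+11.
L_eq = 10·log₁₀(1.683e+11/195) = 89.36 dB.

89 dB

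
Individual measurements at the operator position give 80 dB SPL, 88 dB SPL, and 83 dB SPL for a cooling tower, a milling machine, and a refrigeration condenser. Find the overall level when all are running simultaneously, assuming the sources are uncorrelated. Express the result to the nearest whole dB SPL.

Incoherent sources combine by intensity addition: L_total = 10·log₁₀(Σ 10^(L_i/10)).
Σ 10^(L/10) = 10^(80/10) + 10^(88/10) + 10^(83/10) = 9.305e+08.
L_total = 10·log₁₀(9.305e+08) = 89.69 dB SPL.

90 dB SPL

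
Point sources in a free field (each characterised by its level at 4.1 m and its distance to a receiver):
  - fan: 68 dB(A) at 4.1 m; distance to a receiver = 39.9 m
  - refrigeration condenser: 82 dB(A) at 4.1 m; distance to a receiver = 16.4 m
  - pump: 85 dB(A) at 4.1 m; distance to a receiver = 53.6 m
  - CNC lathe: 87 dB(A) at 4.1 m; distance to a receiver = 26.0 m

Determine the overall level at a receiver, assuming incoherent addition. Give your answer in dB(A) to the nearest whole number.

74 dB(A)

First find each source's level at the receiver (point-source: −20·log₁₀(r/r_ref)), then combine on an intensity basis.
fan: 68 − 20·log₁₀(39.9/4.1) = 68 − 19.76 = 48.24 dB(A).
refrigeration condenser: 82 − 20·log₁₀(16.4/4.1) = 82 − 12.04 = 69.96 dB(A).
pump: 85 − 20·log₁₀(53.6/4.1) = 85 − 22.33 = 62.67 dB(A).
CNC lathe: 87 − 20·log₁₀(26.0/4.1) = 87 − 16.04 = 70.96 dB(A).
Σ 10^(L/10) = 2.429e+07 → L_total = 10·log₁₀(2.429e+07) = 73.85 dB(A).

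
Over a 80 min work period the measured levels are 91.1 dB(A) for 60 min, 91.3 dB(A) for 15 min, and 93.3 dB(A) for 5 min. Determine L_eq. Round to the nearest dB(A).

The energy average is taken in the linear domain: L_eq = 10·log₁₀[(Σ tᵢ·10^(Lᵢ/10))/T], T = 80 min.
Σ tᵢ·10^(Lᵢ/10) = 60·10^(91.1/10) + 15·10^(91.3/10) + 5·10^(93.3/10) = 1.082e+11.
L_eq = 10·log₁₀(1.082e+11/80) = 91.31 dB(A).

91 dB(A)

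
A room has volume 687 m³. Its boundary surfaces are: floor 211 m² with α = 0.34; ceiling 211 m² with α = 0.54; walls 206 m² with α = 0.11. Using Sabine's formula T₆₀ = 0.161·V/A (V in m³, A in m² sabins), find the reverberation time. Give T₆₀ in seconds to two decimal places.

Total absorption A = 211·0.34 + 211·0.54 + 206·0.11 = 208.34 m² sabins.
T₆₀ = 0.161·V/A = 0.161·687/208.34 = 0.531 s.

0.53 s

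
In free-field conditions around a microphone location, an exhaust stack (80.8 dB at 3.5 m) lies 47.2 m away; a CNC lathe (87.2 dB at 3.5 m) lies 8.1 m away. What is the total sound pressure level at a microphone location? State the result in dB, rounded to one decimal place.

Propagate each source to the receiver with L = L_ref − 20·log₁₀(r/r_ref), then add intensities.
exhaust stack: 80.8 − 20·log₁₀(47.2/3.5) = 80.8 − 22.60 = 58.20 dB.
CNC lathe: 87.2 − 20·log₁₀(8.1/3.5) = 87.2 − 7.29 = 79.91 dB.
Σ 10^(L/10) = 9.865e+07 → L_total = 10·log₁₀(9.865e+07) = 79.94 dB.

79.9 dB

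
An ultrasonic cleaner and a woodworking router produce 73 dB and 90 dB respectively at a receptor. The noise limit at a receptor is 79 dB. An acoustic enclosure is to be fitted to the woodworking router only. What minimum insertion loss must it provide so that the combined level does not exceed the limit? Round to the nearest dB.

12 dB

Fixed contribution from the other source: Σ 10^(L/10) = 10^(73/10) = 1.995e+07 (73.00 dB).
The limit corresponds to 10^(79/10) = 7.943e+07; subtracting the fixed part leaves 5.948e+07 for the woodworking router, i.e. 77.74 dB.
Required insertion loss = 90 − 77.74 = 12.26 dB.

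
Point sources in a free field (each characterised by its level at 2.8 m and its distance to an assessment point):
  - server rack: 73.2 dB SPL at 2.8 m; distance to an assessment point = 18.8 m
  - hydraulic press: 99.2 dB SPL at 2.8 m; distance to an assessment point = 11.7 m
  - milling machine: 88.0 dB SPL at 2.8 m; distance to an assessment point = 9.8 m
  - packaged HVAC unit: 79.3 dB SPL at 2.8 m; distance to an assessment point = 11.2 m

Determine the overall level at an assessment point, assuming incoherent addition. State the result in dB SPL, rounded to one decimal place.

Apply inverse-square spreading to bring every level to the receiver, then sum 10^(L/10).
server rack: 73.2 − 20·log₁₀(18.8/2.8) = 73.2 − 16.54 = 56.66 dB SPL.
hydraulic press: 99.2 − 20·log₁₀(11.7/2.8) = 99.2 − 12.42 = 86.78 dB SPL.
milling machine: 88.0 − 20·log₁₀(9.8/2.8) = 88.0 − 10.88 = 77.12 dB SPL.
packaged HVAC unit: 79.3 − 20·log₁₀(11.2/2.8) = 79.3 − 12.04 = 67.26 dB SPL.
Σ 10^(L/10) = 5.337e+08 → L_total = 10·log₁₀(5.337e+08) = 87.27 dB SPL.

87.3 dB SPL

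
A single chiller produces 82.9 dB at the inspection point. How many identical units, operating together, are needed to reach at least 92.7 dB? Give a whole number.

The shortfall is 92.7 − 82.9 = 9.8 dB, and N units add 10·log₁₀ N, so need 10·log₁₀ N ≥ 9.8.
N ≥ 10^(9.8/10) = 9.550, so N = 10.

10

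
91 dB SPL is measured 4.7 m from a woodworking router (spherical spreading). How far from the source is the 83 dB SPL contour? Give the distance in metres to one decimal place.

11.8 m

The 8.0 dB drop corresponds to a distance ratio of 10^(8.0/20) for a point source.
r₂ = 4.7·10^((91−83)/20) = 4.7·10^(8.0/20) = 11.81 m.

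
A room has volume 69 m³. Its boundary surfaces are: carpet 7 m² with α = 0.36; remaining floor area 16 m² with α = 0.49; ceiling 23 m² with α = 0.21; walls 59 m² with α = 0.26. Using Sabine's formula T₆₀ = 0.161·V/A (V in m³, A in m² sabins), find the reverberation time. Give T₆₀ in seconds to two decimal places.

A = Σ Sᵢαᵢ = 7·0.36 + 16·0.49 + 23·0.21 + 59·0.26 = 30.53 m².
T₆₀ = 0.161 × 69 / 30.53 = 0.364 s.

0.36 s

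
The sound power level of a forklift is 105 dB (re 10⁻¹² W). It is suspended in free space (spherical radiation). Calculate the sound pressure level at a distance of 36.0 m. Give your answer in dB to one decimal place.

The power spreads over a sphere of area 4π·r², so L_p = L_w − 10·log₁₀(4π·r²).
4π·r² = 1.629e+04 m², 10·log₁₀ of that is 42.118 dB.
L_p = 105 − 42.118 = 62.88 dB.

62.9 dB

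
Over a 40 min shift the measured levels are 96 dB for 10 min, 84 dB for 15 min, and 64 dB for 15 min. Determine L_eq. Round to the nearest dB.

90 dB

The energy average is taken in the linear domain: L_eq = 10·log₁₀[(Σ tᵢ·10^(Lᵢ/10))/T], T = 40 min.
Σ tᵢ·10^(Lᵢ/10) = 10·10^(96/10) + 15·10^(84/10) + 15·10^(64/10) = 4.362e+10.
L_eq = 10·log₁₀(4.362e+10/40) = 90.38 dB.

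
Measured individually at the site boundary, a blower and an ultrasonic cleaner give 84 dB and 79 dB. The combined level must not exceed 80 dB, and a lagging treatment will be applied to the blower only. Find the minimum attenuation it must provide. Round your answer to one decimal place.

Fixed contribution from the other source: Σ 10^(L/10) = 10^(79/10) = 7.943e+07 (79.00 dB).
To meet 80 dB overall, the treated blower may contribute at most 10^(80/10) − 7.943e+07 = 2.057e+07, i.e. 73.13 dB.
So the blower must be reduced from 84 to 73.13 dB: IL = 10.87 dB.

10.9 dB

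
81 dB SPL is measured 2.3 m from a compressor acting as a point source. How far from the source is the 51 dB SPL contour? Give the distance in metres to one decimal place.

72.7 m

For a point source L₁ − L₂ = 20·log₁₀(r₂/r₁), so r₂ = r₁·10^((L₁−L₂)/20).
r₂ = 2.3·10^((81−51)/20) = 2.3·10^(30.0/20) = 72.73 m.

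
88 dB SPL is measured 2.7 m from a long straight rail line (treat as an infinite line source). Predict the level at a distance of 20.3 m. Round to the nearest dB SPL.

Line-source attenuation: ΔL = 10·log₁₀(r₂/r₁) = 10·log₁₀(20.3/2.7) = 8.761 dB.
L₂ = 88 − 10·log₁₀(20.3/2.7) = 88 − 8.761 = 79.24 dB SPL.

79 dB SPL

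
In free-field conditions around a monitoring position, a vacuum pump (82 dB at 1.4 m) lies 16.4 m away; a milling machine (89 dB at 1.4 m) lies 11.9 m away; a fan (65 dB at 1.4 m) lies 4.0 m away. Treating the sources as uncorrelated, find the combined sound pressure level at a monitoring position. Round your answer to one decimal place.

Apply inverse-square spreading to bring every level to the receiver, then sum 10^(L/10).
vacuum pump: 82 − 20·log₁₀(16.4/1.4) = 82 − 21.37 = 60.63 dB.
milling machine: 89 − 20·log₁₀(11.9/1.4) = 89 − 18.59 = 70.41 dB.
fan: 65 − 20·log₁₀(4.0/1.4) = 65 − 9.12 = 55.88 dB.
Σ 10^(L/10) = 1.254e+07 → L_total = 10·log₁₀(1.254e+07) = 70.98 dB.

71.0 dB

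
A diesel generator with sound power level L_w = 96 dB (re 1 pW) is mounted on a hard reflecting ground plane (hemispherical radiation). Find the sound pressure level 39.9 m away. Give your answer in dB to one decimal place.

56.0 dB

Free-field hemispherical radiation: L_p = L_w − 10·log₁₀(2π·r²), r = 39.9 m.
2π·r² = 1e+04 m², 10·log₁₀ of that is 40.001 dB.
L_p = 96 − 40.001 = 56.00 dB.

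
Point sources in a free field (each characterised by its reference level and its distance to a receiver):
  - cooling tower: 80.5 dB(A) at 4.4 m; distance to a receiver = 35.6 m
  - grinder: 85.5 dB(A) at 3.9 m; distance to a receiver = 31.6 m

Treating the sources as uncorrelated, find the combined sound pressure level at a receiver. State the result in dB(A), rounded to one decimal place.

68.5 dB(A)

First find each source's level at the receiver (point-source: −20·log₁₀(r/r_ref)), then combine on an intensity basis.
cooling tower: 80.5 − 20·log₁₀(35.6/4.4) = 80.5 − 18.16 = 62.34 dB(A).
grinder: 85.5 − 20·log₁₀(31.6/3.9) = 85.5 − 18.17 = 67.33 dB(A).
Σ 10^(L/10) = 7.118e+06 → L_total = 10·log₁₀(7.118e+06) = 68.52 dB(A).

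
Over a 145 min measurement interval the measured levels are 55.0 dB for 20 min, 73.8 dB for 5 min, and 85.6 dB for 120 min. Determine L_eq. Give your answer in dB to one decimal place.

Weight each interval's intensity by its duration and average over T = 145 min:
Σ tᵢ·10^(Lᵢ/10) = 20·10^(55.0/10) + 5·10^(73.8/10) + 120·10^(85.6/10) = 4.370e+10.
L_eq = 10·log₁₀(4.370e+10/145) = 84.79 dB.

84.8 dB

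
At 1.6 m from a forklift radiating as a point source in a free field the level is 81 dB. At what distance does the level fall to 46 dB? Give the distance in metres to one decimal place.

The 35.0 dB drop corresponds to a distance ratio of 10^(35.0/20) for a point source.
r₂ = 1.6·10^((81−46)/20) = 1.6·10^(35.0/20) = 89.97 m.

90.0 m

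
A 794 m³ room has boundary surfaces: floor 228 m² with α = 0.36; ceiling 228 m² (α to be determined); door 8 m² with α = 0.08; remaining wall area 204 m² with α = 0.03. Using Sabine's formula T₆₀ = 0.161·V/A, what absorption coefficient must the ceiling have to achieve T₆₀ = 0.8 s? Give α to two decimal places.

0.31

Required total absorption A = 0.161·794/0.8 = 159.79 m².
Absorption from the other surfaces = 228·0.36 + 8·0.08 + 204·0.03 = 88.84 m², so the ceiling must supply 70.95 m² over 228 m².
α = 70.95/228 = 0.311.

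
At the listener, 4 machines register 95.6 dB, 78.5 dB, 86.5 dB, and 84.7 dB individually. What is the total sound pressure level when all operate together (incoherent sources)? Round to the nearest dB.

For uncorrelated sources the intensities add, so convert each level to linear form, sum, and take 10·log₁₀ of the total.
Σ 10^(L/10) = 10^(95.6/10) + 10^(78.5/10) + 10^(86.5/10) + 10^(84.7/10) = 4.443e+09.
L_total = 10·log₁₀(4.443e+09) = 96.48 dB.

96 dB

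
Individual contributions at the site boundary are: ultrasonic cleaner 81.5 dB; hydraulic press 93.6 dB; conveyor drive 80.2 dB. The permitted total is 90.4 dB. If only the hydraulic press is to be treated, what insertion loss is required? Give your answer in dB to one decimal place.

The untreated sources together contribute 10^(81.5/10) + 10^(80.2/10) = 2.460e+08, i.e. 83.91 dB.
To meet 90.4 dB overall, the treated hydraulic press may contribute at most 10^(90.4/10) − 2.460e+08 = 8.505e+08, i.e. 89.30 dB.
Required insertion loss = 93.6 − 89.30 = 4.30 dB.

4.3 dB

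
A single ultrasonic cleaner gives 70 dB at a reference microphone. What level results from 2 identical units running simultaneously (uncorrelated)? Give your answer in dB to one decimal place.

N identical incoherent sources raise the level by 10·log₁₀ N.
L_total = 70 + 10·log₁₀(2) = 70 + 3.010 = 73.01 dB.

73.0 dB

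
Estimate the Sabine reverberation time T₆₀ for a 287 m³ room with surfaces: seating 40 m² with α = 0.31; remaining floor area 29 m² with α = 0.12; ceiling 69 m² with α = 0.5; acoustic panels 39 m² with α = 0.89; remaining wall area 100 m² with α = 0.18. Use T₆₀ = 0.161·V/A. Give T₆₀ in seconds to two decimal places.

A = Σ Sᵢαᵢ = 40·0.31 + 29·0.12 + 69·0.5 + 39·0.89 + 100·0.18 = 103.09 m².
T₆₀ = 0.161 × 287 / 103.09 = 0.448 s.

0.45 s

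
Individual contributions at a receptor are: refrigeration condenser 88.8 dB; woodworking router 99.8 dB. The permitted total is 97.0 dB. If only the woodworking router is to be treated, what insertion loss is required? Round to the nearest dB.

The untreated sources together contribute 10^(88.8/10) = 7.586e+08, i.e. 88.80 dB.
The limit corresponds to 10^(97.0/10) = 5.012e+09; subtracting the fixed part leaves 4.253e+09 for the woodworking router, i.e. 96.29 dB.
So the woodworking router must be reduced from 99.8 to 96.29 dB: IL = 3.51 dB.

4 dB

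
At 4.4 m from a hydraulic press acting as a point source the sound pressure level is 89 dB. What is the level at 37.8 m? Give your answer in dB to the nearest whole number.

70 dB

Spherical spreading from a point source gives a 20·log₁₀(r₂/r₁) drop.
L₂ = 89 − 20·log₁₀(37.8/4.4) = 89 − 18.681 = 70.32 dB.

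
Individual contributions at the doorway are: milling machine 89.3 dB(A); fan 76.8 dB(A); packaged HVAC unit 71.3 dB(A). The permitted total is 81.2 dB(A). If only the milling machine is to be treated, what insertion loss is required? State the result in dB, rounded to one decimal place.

10.8 dB

The untreated sources together contribute 10^(76.8/10) + 10^(71.3/10) = 6.135e+07, i.e. 77.88 dB(A).
To meet 81.2 dB(A) overall, the treated milling machine may contribute at most 10^(81.2/10) − 6.135e+07 = 7.047e+07, i.e. 78.48 dB(A).
So the milling machine must be reduced from 89.3 to 78.48 dB(A): IL = 10.82 dB.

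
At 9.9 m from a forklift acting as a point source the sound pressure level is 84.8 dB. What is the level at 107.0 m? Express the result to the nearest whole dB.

For a point source, L₂ = L₁ − 20·log₁₀(r₂/r₁).
L₂ = 84.8 − 20·log₁₀(107.0/9.9) = 84.8 − 20.675 = 64.13 dB.

64 dB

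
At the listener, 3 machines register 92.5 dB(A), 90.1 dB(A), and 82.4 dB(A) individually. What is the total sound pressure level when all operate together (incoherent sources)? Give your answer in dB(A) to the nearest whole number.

Incoherent sources combine by intensity addition: L_total = 10·log₁₀(Σ 10^(L_i/10)).
Σ 10^(L/10) = 10^(92.5/10) + 10^(90.1/10) + 10^(82.4/10) = 2.975e+09.
L_total = 10·log₁₀(2.975e+09) = 94.74 dB(A).

95 dB(A)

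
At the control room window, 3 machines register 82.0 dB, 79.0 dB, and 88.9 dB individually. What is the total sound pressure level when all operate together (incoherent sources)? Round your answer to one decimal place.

90.1 dB

Incoherent sources combine by intensity addition: L_total = 10·log₁₀(Σ 10^(L_i/10)).
Σ 10^(L/10) = 10^(82.0/10) + 10^(79.0/10) + 10^(88.9/10) = 1.014e+09.
L_total = 10·log₁₀(1.014e+09) = 90.06 dB.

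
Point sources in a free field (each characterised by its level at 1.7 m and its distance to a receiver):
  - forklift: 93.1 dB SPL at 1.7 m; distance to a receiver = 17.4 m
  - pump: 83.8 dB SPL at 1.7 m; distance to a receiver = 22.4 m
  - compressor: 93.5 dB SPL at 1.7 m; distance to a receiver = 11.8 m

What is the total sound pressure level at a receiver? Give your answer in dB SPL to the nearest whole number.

Propagate each source to the receiver with L = L_ref − 20·log₁₀(r/r_ref), then add intensities.
forklift: 93.1 − 20·log₁₀(17.4/1.7) = 93.1 − 20.20 = 72.90 dB SPL.
pump: 83.8 − 20·log₁₀(22.4/1.7) = 83.8 − 22.40 = 61.40 dB SPL.
compressor: 93.5 − 20·log₁₀(11.8/1.7) = 93.5 − 16.83 = 76.67 dB SPL.
Σ 10^(L/10) = 6.734e+07 → L_total = 10·log₁₀(6.734e+07) = 78.28 dB SPL.

78 dB SPL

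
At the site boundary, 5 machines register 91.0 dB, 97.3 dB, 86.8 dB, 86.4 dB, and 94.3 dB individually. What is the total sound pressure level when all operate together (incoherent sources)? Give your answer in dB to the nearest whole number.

100 dB

Incoherent sources combine by intensity addition: L_total = 10·log₁₀(Σ 10^(L_i/10)).
Σ 10^(L/10) = 10^(91.0/10) + 10^(97.3/10) + 10^(86.8/10) + 10^(86.4/10) + 10^(94.3/10) = 1.024e+10.
L_total = 10·log₁₀(1.024e+10) = 100.10 dB.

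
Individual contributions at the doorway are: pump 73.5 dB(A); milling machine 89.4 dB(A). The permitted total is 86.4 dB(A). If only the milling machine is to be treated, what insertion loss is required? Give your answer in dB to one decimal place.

Everything except the milling machine sums to 10^(73.5/10) = 2.239e+07 in linear terms, 73.50 dB(A).
To meet 86.4 dB(A) overall, the treated milling machine may contribute at most 10^(86.4/10) − 2.239e+07 = 4.141e+08, i.e. 86.17 dB(A).
Required insertion loss = 89.4 − 86.17 = 3.23 dB.

3.2 dB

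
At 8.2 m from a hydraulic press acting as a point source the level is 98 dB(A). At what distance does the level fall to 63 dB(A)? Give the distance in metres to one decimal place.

461.1 m

The 35.0 dB drop corresponds to a distance ratio of 10^(35.0/20) for a point source.
r₂ = 8.2·10^((98−63)/20) = 8.2·10^(35.0/20) = 461.12 m.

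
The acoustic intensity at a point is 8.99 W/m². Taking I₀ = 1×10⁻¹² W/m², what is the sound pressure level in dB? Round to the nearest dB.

L = 10·log₁₀(I/I₀) = 10·log₁₀(8.99/10⁻¹²) = 10·log₁₀(8.99×10^12).
L = 10·(0.9538 + 12) = 129.54 dB.

130 dB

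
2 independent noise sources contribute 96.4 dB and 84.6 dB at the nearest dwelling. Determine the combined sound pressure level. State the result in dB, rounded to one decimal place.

For uncorrelated sources the intensities add, so convert each level to linear form, sum, and take 10·log₁₀ of the total.
Σ 10^(L/10) = 10^(96.4/10) + 10^(84.6/10) = 4.654e+09.
L_total = 10·log₁₀(4.654e+09) = 96.68 dB.

96.7 dB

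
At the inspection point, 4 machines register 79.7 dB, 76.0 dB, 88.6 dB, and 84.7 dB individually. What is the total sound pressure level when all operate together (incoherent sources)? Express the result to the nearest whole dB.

91 dB

Incoherent sources combine by intensity addition: L_total = 10·log₁₀(Σ 10^(L_i/10)).
Σ 10^(L/10) = 10^(79.7/10) + 10^(76.0/10) + 10^(88.6/10) + 10^(84.7/10) = 1.153e+09.
L_total = 10·log₁₀(1.153e+09) = 90.62 dB.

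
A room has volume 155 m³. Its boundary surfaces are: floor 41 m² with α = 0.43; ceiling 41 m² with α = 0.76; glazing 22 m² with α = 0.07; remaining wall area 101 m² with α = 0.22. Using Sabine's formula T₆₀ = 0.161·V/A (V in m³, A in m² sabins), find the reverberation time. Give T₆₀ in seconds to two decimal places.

Summing Sᵢαᵢ: 41·0.43 + 41·0.76 + 22·0.07 + 101·0.22 = 72.55 m².
T₆₀ = 0.161·V/A = 0.161·155/72.55 = 0.344 s.

0.34 s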